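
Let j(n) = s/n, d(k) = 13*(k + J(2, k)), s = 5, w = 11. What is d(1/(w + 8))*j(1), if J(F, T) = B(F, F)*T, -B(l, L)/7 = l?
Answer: -845/19 ≈ -44.474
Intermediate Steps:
B(l, L) = -7*l
J(F, T) = -7*F*T (J(F, T) = (-7*F)*T = -7*F*T)
d(k) = -169*k (d(k) = 13*(k - 7*2*k) = 13*(k - 14*k) = 13*(-13*k) = -169*k)
j(n) = 5/n
d(1/(w + 8))*j(1) = (-169/(11 + 8))*(5/1) = (-169/19)*(5*1) = -169*1/19*5 = -169/19*5 = -845/19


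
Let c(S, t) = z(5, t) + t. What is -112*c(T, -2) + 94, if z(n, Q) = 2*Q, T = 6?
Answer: 766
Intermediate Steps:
c(S, t) = 3*t (c(S, t) = 2*t + t = 3*t)
-112*c(T, -2) + 94 = -336*(-2) + 94 = -112*(-6) + 94 = 672 + 94 = 766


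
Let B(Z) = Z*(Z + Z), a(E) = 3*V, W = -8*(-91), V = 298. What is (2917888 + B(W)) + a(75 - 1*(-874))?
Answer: 3978750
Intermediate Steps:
W = 728
a(E) = 894 (a(E) = 3*298 = 894)
B(Z) = 2*Z² (B(Z) = Z*(2*Z) = 2*Z²)
(2917888 + B(W)) + a(75 - 1*(-874)) = (2917888 + 2*728²) + 894 = (2917888 + 2*529984) + 894 = (2917888 + 1059968) + 894 = 3977856 + 894 = 3978750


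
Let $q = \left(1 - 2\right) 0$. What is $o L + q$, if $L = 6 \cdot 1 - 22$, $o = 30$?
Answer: $-480$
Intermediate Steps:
$L = -16$ ($L = 6 - 22 = -16$)
$q = 0$ ($q = \left(-1\right) 0 = 0$)
$o L + q = 30 \left(-16\right) + 0 = -480 + 0 = -480$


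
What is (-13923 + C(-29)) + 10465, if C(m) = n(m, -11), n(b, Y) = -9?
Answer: -3467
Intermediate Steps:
C(m) = -9
(-13923 + C(-29)) + 10465 = (-13923 - 9) + 10465 = -13932 + 10465 = -3467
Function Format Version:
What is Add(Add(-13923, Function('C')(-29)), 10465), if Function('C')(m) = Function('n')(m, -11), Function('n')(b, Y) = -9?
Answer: -3467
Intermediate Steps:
Function('C')(m) = -9
Add(Add(-13923, Function('C')(-29)), 10465) = Add(Add(-13923, -9), 10465) = Add(-13932, 10465) = -3467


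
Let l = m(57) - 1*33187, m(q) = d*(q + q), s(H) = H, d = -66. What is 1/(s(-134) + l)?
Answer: -1/40845 ≈ -2.4483e-5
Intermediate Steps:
m(q) = -132*q (m(q) = -66*(q + q) = -132*q)
l = -40711 (l = -132*57 - 1*33187 = -7524 - 33187 = -40711)
1/(s(-134) + l) = 1/(-134 - 40711) = 1/(-40845) = -1/40845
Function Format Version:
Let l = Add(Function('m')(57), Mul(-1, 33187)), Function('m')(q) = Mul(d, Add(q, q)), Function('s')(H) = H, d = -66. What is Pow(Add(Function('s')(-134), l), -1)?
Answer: Rational(-1, 40845) ≈ -2.4483e-5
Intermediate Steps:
Function('m')(q) = Mul(-132, q) (Function('m')(q) = Mul(-66, Add(q, q)) = Mul(-66, Mul(2, q)) = Mul(-132, q))
l = -40711 (l = Add(Mul(-132, 57), Mul(-1, 33187)) = Add(-7524, -33187) = -40711)
Pow(Add(Function('s')(-134), l), -1) = Pow(Add(-134, -40711), -1) = Pow(-40845, -1) = Rational(-1, 40845)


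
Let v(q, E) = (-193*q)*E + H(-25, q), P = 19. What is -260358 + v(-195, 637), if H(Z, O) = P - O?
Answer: 23713351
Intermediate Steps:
H(Z, O) = 19 - O
v(q, E) = 19 - q - 193*E*q (v(q, E) = (-193*q)*E + (19 - q) = -193*E*q + (19 - q) = 19 - q - 193*E*q)
-260358 + v(-195, 637) = -260358 + (19 - 1*(-195) - 193*637*(-195)) = -260358 + (19 + 195 + 23973495) = -260358 + 23973709 = 23713351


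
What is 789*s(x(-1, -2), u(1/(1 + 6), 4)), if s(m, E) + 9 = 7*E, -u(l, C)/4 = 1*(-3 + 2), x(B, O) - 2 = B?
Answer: 14991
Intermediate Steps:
x(B, O) = 2 + B
u(l, C) = 4 (u(l, C) = -4*(-3 + 2) = -4*(-1) = 4)
s(m, E) = -9 + 7*E
789*s(x(-1, -2), u(1/(1 + 6), 4)) = 789*(-9 + 7*4) = 789*(-9 + 28) = 789*19 = 14991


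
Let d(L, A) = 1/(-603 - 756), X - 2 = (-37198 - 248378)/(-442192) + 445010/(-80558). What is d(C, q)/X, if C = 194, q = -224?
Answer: 2226381446/8708660921385 ≈ 0.00025565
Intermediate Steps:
X = -6408139015/2226381446 (X = 2 + ((-37198 - 248378)/(-442192) + 445010/(-80558)) = 2 + (-285576*(-1/442192) + 445010*(-1/80558)) = 2 + (35697/55274 - 222505/40279) = 2 - 10860901907/2226381446 = -6408139015/2226381446 ≈ -2.8783)
d(L, A) = -1/1359 (d(L, A) = 1/(-1359) = -1/1359)
d(C, q)/X = -1/(1359*(-6408139015/2226381446)) = -1/1359*(-2226381446/6408139015) = 2226381446/8708660921385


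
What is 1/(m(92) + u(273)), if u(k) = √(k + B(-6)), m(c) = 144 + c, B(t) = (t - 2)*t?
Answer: 236/55375 - √321/55375 ≈ 0.0039383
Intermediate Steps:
B(t) = t*(-2 + t) (B(t) = (-2 + t)*t = t*(-2 + t))
u(k) = √(48 + k) (u(k) = √(k - 6*(-2 - 6)) = √(k - 6*(-8)) = √(k + 48) = √(48 + k))
1/(m(92) + u(273)) = 1/((144 + 92) + √(48 + 273)) = 1/(236 + √321)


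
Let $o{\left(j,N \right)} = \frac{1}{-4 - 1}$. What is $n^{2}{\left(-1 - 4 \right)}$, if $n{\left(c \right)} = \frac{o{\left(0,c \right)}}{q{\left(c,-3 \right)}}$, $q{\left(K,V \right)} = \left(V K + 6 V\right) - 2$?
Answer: $\frac{1}{625} \approx 0.0016$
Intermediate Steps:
$o{\left(j,N \right)} = - \frac{1}{5}$ ($o{\left(j,N \right)} = \frac{1}{-5} = - \frac{1}{5}$)
$q{\left(K,V \right)} = -2 + 6 V + K V$ ($q{\left(K,V \right)} = \left(K V + 6 V\right) - 2 = \left(6 V + K V\right) - 2 = -2 + 6 V + K V$)
$n{\left(c \right)} = - \frac{1}{5 \left(-20 - 3 c\right)}$ ($n{\left(c \right)} = - \frac{1}{5 \left(-2 + 6 \left(-3\right) + c \left(-3\right)\right)} = - \frac{1}{5 \left(-2 - 18 - 3 c\right)} = - \frac{1}{5 \left(-20 - 3 c\right)}$)
$n^{2}{\left(-1 - 4 \right)} = \left(\frac{1}{5 \left(20 + 3 \left(-1 - 4\right)\right)}\right)^{2} = \left(\frac{1}{5 \left(20 + 3 \left(-5\right)\right)}\right)^{2} = \left(\frac{1}{5 \left(20 - 15\right)}\right)^{2} = \left(\frac{1}{5 \cdot 5}\right)^{2} = \left(\frac{1}{5} \cdot \frac{1}{5}\right)^{2} = \left(\frac{1}{25}\right)^{2} = \frac{1}{625}$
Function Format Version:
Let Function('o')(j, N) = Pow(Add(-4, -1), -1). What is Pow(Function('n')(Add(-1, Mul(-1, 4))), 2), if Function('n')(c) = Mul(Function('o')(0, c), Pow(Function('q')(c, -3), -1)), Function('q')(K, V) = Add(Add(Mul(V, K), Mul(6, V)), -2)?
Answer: Rational(1, 625) ≈ 0.0016000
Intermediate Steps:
Function('o')(j, N) = Rational(-1, 5) (Function('o')(j, N) = Pow(-5, -1) = Rational(-1, 5))
Function('q')(K, V) = Add(-2, Mul(6, V), Mul(K, V)) (Function('q')(K, V) = Add(Add(Mul(K, V), Mul(6, V)), -2) = Add(Add(Mul(6, V), Mul(K, V)), -2) = Add(-2, Mul(6, V), Mul(K, V)))
Function('n')(c) = Mul(Rational(-1, 5), Pow(Add(-20, Mul(-3, c)), -1)) (Function('n')(c) = Mul(Rational(-1, 5), Pow(Add(-2, Mul(6, -3), Mul(c, -3)), -1)) = Mul(Rational(-1, 5), Pow(Add(-2, -18, Mul(-3, c)), -1)) = Mul(Rational(-1, 5), Pow(Add(-20, Mul(-3, c)), -1)))
Pow(Function('n')(Add(-1, Mul(-1, 4))), 2) = Pow(Mul(Rational(1, 5), Pow(Add(20, Mul(3, Add(-1, Mul(-1, 4)))), -1)), 2) = Pow(Mul(Rational(1, 5), Pow(Add(20, Mul(3, Add(-1, -4))), -1)), 2) = Pow(Mul(Rational(1, 5), Pow(Add(20, Mul(3, -5)), -1)), 2) = Pow(Mul(Rational(1, 5), Pow(Add(20, -15), -1)), 2) = Pow(Mul(Rational(1, 5), Pow(5, -1)), 2) = Pow(Mul(Rational(1, 5), Rational(1, 5)), 2) = Pow(Rational(1, 25), 2) = Rational(1, 625)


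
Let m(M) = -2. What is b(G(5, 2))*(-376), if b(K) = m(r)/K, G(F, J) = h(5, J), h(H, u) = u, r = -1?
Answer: 376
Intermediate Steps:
G(F, J) = J
b(K) = -2/K
b(G(5, 2))*(-376) = -2/2*(-376) = -2*½*(-376) = -1*(-376) = 376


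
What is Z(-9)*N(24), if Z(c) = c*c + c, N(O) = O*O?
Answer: 41472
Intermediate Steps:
N(O) = O²
Z(c) = c + c² (Z(c) = c² + c = c + c²)
Z(-9)*N(24) = -9*(1 - 9)*24² = -9*(-8)*576 = 72*576 = 41472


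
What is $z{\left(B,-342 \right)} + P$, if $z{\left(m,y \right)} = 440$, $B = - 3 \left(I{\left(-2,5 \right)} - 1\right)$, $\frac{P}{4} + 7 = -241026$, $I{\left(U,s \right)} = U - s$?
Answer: $-963692$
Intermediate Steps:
$P = -964132$ ($P = -28 + 4 \left(-241026\right) = -28 - 964104 = -964132$)
$B = 24$ ($B = - 3 \left(\left(-2 - 5\right) - 1\right) = - 3 \left(-7 - 1\right) = \left(-3\right) \left(-8\right) = 24$)
$z{\left(B,-342 \right)} + P = 440 - 964132 = -963692$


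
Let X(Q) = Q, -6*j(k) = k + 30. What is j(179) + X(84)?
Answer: 295/6 ≈ 49.167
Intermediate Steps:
j(k) = -5 - k/6 (j(k) = -(k + 30)/6 = -(30 + k)/6 = -5 - k/6)
j(179) + X(84) = (-5 - 1/6*179) + 84 = (-5 - 179/6) + 84 = -209/6 + 84 = 295/6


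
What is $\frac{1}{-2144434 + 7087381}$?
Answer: $\frac{1}{4942947} \approx 2.0231 \cdot 10^{-7}$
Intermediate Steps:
$\frac{1}{-2144434 + 7087381} = \frac{1}{4942947}$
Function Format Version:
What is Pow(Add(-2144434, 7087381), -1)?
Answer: Rational(1, 4942947) ≈ 2.0231e-7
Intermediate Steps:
Pow(Add(-2144434, 7087381), -1) = Pow(4942947, -1) = Rational(1, 4942947)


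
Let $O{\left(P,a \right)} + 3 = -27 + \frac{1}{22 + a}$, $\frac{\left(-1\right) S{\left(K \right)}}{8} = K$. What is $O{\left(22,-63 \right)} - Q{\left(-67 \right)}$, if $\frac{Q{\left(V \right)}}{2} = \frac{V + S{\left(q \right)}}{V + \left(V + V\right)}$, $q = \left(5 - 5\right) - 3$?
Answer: $- \frac{250957}{8241} \approx -30.452$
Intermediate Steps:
$q = -3$ ($q = 0 - 3 = -3$)
$S{\left(K \right)} = - 8 K$
$O{\left(P,a \right)} = -30 + \frac{1}{22 + a}$ ($O{\left(P,a \right)} = -3 - \left(27 - \frac{1}{22 + a}\right) = -30 + \frac{1}{22 + a}$)
$Q{\left(V \right)} = \frac{2 \left(24 + V\right)}{3 V}$ ($Q{\left(V \right)} = 2 \frac{V - -24}{V + \left(V + V\right)} = 2 \frac{V + 24}{V + 2 V} = 2 \frac{24 + V}{3 V} = \frac{2 \left(24 + V\right)}{3 V}$)
$O{\left(22,-63 \right)} - Q{\left(-67 \right)} = \frac{-659 - -1890}{22 - 63} - \left(\frac{2}{3} + \frac{16}{-67}\right) = \frac{-659 + 1890}{-41} - \left(\frac{2}{3} + 16 \left(- \frac{1}{67}\right)\right) = \left(- \frac{1}{41}\right) 1231 - \left(\frac{2}{3} - \frac{16}{67}\right) = - \frac{1231}{41} - \frac{86}{201} = - \frac{250957}{8241}$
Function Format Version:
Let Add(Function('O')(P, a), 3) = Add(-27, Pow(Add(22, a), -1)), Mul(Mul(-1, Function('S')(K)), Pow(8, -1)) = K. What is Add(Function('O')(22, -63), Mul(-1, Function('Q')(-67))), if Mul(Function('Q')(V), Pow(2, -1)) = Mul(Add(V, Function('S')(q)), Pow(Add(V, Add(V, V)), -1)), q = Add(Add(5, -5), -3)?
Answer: Rational(-250957, 8241) ≈ -30.452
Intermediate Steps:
q = -3 (q = Add(0, -3) = -3)
Function('S')(K) = Mul(-8, K)
Function('O')(P, a) = Add(-30, Pow(Add(22, a), -1)) (Function('O')(P, a) = Add(-3, Add(-27, Pow(Add(22, a), -1))) = Add(-30, Pow(Add(22, a), -1)))
Function('Q')(V) = Mul(Rational(2, 3), Pow(V, -1), Add(24, V)) (Function('Q')(V) = Mul(2, Mul(Add(V, Mul(-8, -3)), Pow(Add(V, Add(V, V)), -1))) = Mul(2, Mul(Add(V, 24), Pow(Add(V, Mul(2, V)), -1))) = Mul(2, Mul(Add(24, V), Pow(Mul(3, V), -1))) = Mul(2, Mul(Add(24, V), Mul(Rational(1, 3), Pow(V, -1)))) = Mul(2, Mul(Rational(1, 3), Pow(V, -1), Add(24, V))) = Mul(Rational(2, 3), Pow(V, -1), Add(24, V)))
Add(Function('O')(22, -63), Mul(-1, Function('Q')(-67))) = Add(Mul(Pow(Add(22, -63), -1), Add(-659, Mul(-30, -63))), Mul(-1, Add(Rational(2, 3), Mul(16, Pow(-67, -1))))) = Add(Mul(Pow(-41, -1), Add(-659, 1890)), Mul(-1, Add(Rational(2, 3), Mul(16, Rational(-1, 67))))) = Add(Mul(Rational(-1, 41), 1231), Mul(-1, Add(Rational(2, 3), Rational(-16, 67)))) = Add(Rational(-1231, 41), Mul(-1, Rational(86, 201))) = Add(Rational(-1231, 41), Rational(-86, 201)) = Rational(-250957, 8241)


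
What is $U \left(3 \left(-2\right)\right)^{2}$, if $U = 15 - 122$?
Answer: $-3852$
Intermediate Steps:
$U = -107$
$U \left(3 \left(-2\right)\right)^{2} = - 107 \left(3 \left(-2\right)\right)^{2} = - 107 \left(-6\right)^{2} = \left(-107\right) 36 = -3852$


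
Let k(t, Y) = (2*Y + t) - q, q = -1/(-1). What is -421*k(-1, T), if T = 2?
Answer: -842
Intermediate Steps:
q = 1 (q = -1*(-1) = 1)
k(t, Y) = -1 + t + 2*Y (k(t, Y) = (2*Y + t) - 1*1 = (t + 2*Y) - 1 = -1 + t + 2*Y)
-421*k(-1, T) = -421*(-1 - 1 + 2*2) = -421*(-1 - 1 + 4) = -421*2 = -842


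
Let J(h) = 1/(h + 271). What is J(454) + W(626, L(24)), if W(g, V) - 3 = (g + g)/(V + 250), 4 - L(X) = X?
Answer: 140818/16675 ≈ 8.4449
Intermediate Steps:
L(X) = 4 - X
W(g, V) = 3 + 2*g/(250 + V) (W(g, V) = 3 + (g + g)/(V + 250) = 3 + (2*g)/(250 + V) = 3 + 2*g/(250 + V))
J(h) = 1/(271 + h)
J(454) + W(626, L(24)) = 1/(271 + 454) + (750 + 2*626 + 3*(4 - 1*24))/(250 + (4 - 1*24)) = 1/725 + (750 + 1252 + 3*(4 - 24))/(250 + (4 - 24)) = 1/725 + (750 + 1252 + 3*(-20))/(250 - 20) = 1/725 + (750 + 1252 - 60)/230 = 1/725 + (1/230)*1942 = 1/725 + 971/115 = 140818/16675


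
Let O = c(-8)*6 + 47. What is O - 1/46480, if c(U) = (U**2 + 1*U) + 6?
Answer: 19475119/46480 ≈ 419.00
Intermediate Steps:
c(U) = 6 + U + U**2 (c(U) = (U**2 + U) + 6 = (U + U**2) + 6 = 6 + U + U**2)
O = 419 (O = (6 - 8 + (-8)**2)*6 + 47 = (6 - 8 + 64)*6 + 47 = 62*6 + 47 = 372 + 47 = 419)
O - 1/46480 = 419 - 1/46480 = 19475119/46480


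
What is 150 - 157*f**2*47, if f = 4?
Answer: -117914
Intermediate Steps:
150 - 157*f**2*47 = 150 - 157*4**2*47 = 150 - 2512*47 = 150 - 157*752 = 150 - 118064 = -117914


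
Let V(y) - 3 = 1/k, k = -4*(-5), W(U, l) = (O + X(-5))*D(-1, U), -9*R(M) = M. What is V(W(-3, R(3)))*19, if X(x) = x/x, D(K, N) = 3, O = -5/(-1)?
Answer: 1159/20 ≈ 57.950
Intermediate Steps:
O = 5 (O = -5*(-1) = 5)
X(x) = 1
R(M) = -M/9
W(U, l) = 18 (W(U, l) = (5 + 1)*3 = 6*3 = 18)
k = 20
V(y) = 61/20 (V(y) = 3 + 1/20 = 61/20)
V(W(-3, R(3)))*19 = (61/20)*19 = 1159/20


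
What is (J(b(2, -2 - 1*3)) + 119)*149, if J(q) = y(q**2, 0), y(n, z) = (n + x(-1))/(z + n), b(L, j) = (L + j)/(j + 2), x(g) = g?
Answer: 17731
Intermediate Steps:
b(L, j) = (L + j)/(2 + j)
y(n, z) = (-1 + n)/(n + z) (y(n, z) = (n - 1)/(z + n) = (-1 + n)/(n + z))
J(q) = (-1 + q**2)/q**2 (J(q) = (-1 + q**2)/(q**2 + 0) = (-1 + q**2)/(q**2) = (-1 + q**2)/q**2)
(J(b(2, -2 - 1*3)) + 119)*149 = ((1 - 1/((2 + (-2 - 1*3))/(2 + (-2 - 1*3)))**2) + 119)*149 = ((1 - 1/((2 + (-2 - 3))/(2 + (-2 - 3)))**2) + 119)*149 = ((1 - 1/((2 - 5)/(2 - 5))**2) + 119)*149 = ((1 - 1/(-3/(-3))**2) + 119)*149 = ((1 - 1/(-1/3*(-3))**2) + 119)*149 = ((1 - 1/1**2) + 119)*149 = ((1 - 1*1) + 119)*149 = ((1 - 1) + 119)*149 = (0 + 119)*149 = 119*149 = 17731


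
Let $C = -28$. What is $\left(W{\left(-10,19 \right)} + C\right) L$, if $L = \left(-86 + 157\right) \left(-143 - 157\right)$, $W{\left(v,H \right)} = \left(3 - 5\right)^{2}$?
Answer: $511200$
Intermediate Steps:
$W{\left(v,H \right)} = 4$ ($W{\left(v,H \right)} = \left(-2\right)^{2} = 4$)
$L = -21300$ ($L = 71 \left(-300\right) = -21300$)
$\left(W{\left(-10,19 \right)} + C\right) L = \left(4 - 28\right) \left(-21300\right) = \left(-24\right) \left(-21300\right) = 511200$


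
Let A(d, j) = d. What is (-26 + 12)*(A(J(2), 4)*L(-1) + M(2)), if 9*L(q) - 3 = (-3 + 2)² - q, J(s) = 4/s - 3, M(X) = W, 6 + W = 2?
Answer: 574/9 ≈ 63.778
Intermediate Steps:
W = -4 (W = -6 + 2 = -4)
M(X) = -4
J(s) = -3 + 4/s
L(q) = 4/9 - q/9 (L(q) = ⅓ + ((-3 + 2)² - q)/9 = ⅓ + ((-1)² - q)/9 = ⅓ + (1 - q)/9 = ⅓ + (⅑ - q/9) = 4/9 - q/9)
(-26 + 12)*(A(J(2), 4)*L(-1) + M(2)) = (-26 + 12)*((-3 + 4/2)*(4/9 - ⅑*(-1)) - 4) = -14*((-3 + 4*(½))*(4/9 + ⅑) - 4) = -14*((-3 + 2)*(5/9) - 4) = -14*(-1*5/9 - 4) = -14*(-5/9 - 4) = -14*(-41/9) = 574/9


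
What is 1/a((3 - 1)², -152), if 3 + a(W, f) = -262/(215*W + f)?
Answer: -354/1193 ≈ -0.29673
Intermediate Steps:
a(W, f) = -3 - 262/(f + 215*W) (a(W, f) = -3 - 262/(215*W + f) = -3 - 262/(f + 215*W))
1/a((3 - 1)², -152) = 1/((-262 - 645*(3 - 1)² - 3*(-152))/(-152 + 215*(3 - 1)²)) = 1/((-262 - 645*2² + 456)/(-152 + 215*2²)) = 1/((-262 - 645*4 + 456)/(-152 + 215*4)) = 1/((-262 - 2580 + 456)/(-152 + 860)) = 1/(-2386/708) = 1/((1/708)*(-2386)) = 1/(-1193/354) = -354/1193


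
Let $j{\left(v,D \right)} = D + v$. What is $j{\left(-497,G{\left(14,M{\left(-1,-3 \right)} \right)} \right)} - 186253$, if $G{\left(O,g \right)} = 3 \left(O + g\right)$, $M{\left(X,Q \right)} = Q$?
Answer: $-186717$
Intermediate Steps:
$G{\left(O,g \right)} = 3 O + 3 g$
$j{\left(-497,G{\left(14,M{\left(-1,-3 \right)} \right)} \right)} - 186253 = \left(\left(3 \cdot 14 + 3 \left(-3\right)\right) - 497\right) - 186253 = \left(\left(42 - 9\right) - 497\right) - 186253 = \left(33 - 497\right) - 186253 = -464 - 186253 = -186717$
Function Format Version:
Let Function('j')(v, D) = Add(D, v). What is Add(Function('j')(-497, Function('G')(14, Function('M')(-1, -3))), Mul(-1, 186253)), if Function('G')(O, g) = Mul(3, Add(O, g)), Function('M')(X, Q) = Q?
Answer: -186717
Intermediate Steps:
Function('G')(O, g) = Add(Mul(3, O), Mul(3, g))
Add(Function('j')(-497, Function('G')(14, Function('M')(-1, -3))), Mul(-1, 186253)) = Add(Add(Add(Mul(3, 14), Mul(3, -3)), -497), Mul(-1, 186253)) = Add(Add(Add(42, -9), -497), -186253) = Add(Add(33, -497), -186253) = Add(-464, -186253) = -186717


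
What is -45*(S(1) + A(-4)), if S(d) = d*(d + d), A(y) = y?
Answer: 90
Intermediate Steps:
S(d) = 2*d² (S(d) = d*(2*d) = 2*d²)
-45*(S(1) + A(-4)) = -45*(2*1² - 4) = -45*(2*1 - 4) = -45*(2 - 4) = -45*(-2) = 90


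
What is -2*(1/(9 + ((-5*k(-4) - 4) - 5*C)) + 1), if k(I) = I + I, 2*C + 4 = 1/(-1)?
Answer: -234/115 ≈ -2.0348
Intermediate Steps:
C = -5/2 (C = -2 + (1/2)/(-1) = -2 + (1/2)*(-1) = -2 - 1/2 = -5/2 ≈ -2.5000)
k(I) = 2*I
-2*(1/(9 + ((-5*k(-4) - 4) - 5*C)) + 1) = -2*(1/(9 + ((-10*(-4) - 4) - 5*(-5/2))) + 1) = -2*(1/(9 + ((-5*(-8) - 4) + 25/2)) + 1) = -2*(1/(9 + ((40 - 4) + 25/2)) + 1) = -2*(1/(9 + (36 + 25/2)) + 1) = -2*(1/(9 + 97/2) + 1) = -2*(1/(115/2) + 1) = -2*(2/115 + 1) = -2*117/115 = -234/115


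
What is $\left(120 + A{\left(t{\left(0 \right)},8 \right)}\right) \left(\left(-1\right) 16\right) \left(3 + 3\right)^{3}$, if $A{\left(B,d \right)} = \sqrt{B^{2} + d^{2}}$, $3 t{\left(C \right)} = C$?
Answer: $-442368$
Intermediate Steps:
$t{\left(C \right)} = \frac{C}{3}$
$\left(120 + A{\left(t{\left(0 \right)},8 \right)}\right) \left(\left(-1\right) 16\right) \left(3 + 3\right)^{3} = \left(120 + \sqrt{\left(\frac{1}{3} \cdot 0\right)^{2} + 8^{2}}\right) \left(\left(-1\right) 16\right) \left(3 + 3\right)^{3} = \left(120 + \sqrt{0^{2} + 64}\right) \left(-16\right) 6^{3} = \left(120 + \sqrt{0 + 64}\right) \left(-16\right) 216 = \left(120 + \sqrt{64}\right) \left(-16\right) 216 = \left(120 + 8\right) \left(-16\right) 216 = 128 \left(-16\right) 216 = \left(-2048\right) 216 = -442368$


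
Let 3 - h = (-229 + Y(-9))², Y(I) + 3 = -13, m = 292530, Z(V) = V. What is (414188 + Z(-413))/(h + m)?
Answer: 413775/232508 ≈ 1.7796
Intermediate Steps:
Y(I) = -16 (Y(I) = -3 - 13 = -16)
h = -60022 (h = 3 - (-229 - 16)² = 3 - 1*(-245)² = 3 - 1*60025 = 3 - 60025 = -60022)
(414188 + Z(-413))/(h + m) = (414188 - 413)/(-60022 + 292530) = 413775/232508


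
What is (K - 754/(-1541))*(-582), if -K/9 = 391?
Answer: 3155618550/1541 ≈ 2.0478e+6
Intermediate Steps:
K = -3519 (K = -9*391 = -3519)
(K - 754/(-1541))*(-582) = (-3519 - 754/(-1541))*(-582) = (-3519 - 754*(-1/1541))*(-582) = (-3519 + 754/1541)*(-582) = -5422025/1541*(-582) = 3155618550/1541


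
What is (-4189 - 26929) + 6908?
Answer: -24210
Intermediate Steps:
(-4189 - 26929) + 6908 = -31118 + 6908 = -24210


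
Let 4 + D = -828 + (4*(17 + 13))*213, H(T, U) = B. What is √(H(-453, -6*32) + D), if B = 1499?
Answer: √26227 ≈ 161.95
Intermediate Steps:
H(T, U) = 1499
D = 24728 (D = -4 + (-828 + (4*(17 + 13))*213) = -4 + (-828 + (4*30)*213) = -4 + (-828 + 120*213) = -4 + (-828 + 25560) = -4 + 24732 = 24728)
√(H(-453, -6*32) + D) = √(1499 + 24728) = √26227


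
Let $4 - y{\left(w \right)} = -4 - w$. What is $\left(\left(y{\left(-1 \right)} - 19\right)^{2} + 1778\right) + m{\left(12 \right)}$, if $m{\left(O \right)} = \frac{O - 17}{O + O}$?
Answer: $\frac{46123}{24} \approx 1921.8$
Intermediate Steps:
$y{\left(w \right)} = 8 + w$ ($y{\left(w \right)} = 4 - \left(-4 - w\right) = 4 + \left(4 + w\right) = 8 + w$)
$m{\left(O \right)} = \frac{-17 + O}{2 O}$
$\left(\left(y{\left(-1 \right)} - 19\right)^{2} + 1778\right) + m{\left(12 \right)} = \left(\left(\left(8 - 1\right) - 19\right)^{2} + 1778\right) + \frac{-17 + 12}{2 \cdot 12} = \left(\left(7 - 19\right)^{2} + 1778\right) + \frac{1}{2} \cdot \frac{1}{12} \left(-5\right) = \left(\left(-12\right)^{2} + 1778\right) - \frac{5}{24} = \left(144 + 1778\right) - \frac{5}{24} = 1922 - \frac{5}{24} = \frac{46123}{24}$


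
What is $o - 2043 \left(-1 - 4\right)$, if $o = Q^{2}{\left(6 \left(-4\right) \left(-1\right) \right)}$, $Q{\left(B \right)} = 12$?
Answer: $10359$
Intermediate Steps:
$o = 144$ ($o = 12^{2} = 144$)
$o - 2043 \left(-1 - 4\right) = 144 - 2043 \left(-1 - 4\right) = 144 - 2043 \left(-5\right) = 144 - -10215 = 144 + 10215 = 10359$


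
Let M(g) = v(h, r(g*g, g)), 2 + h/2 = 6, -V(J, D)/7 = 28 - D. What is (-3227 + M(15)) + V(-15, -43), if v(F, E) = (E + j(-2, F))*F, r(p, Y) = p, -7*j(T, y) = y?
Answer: -13532/7 ≈ -1933.1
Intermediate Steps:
j(T, y) = -y/7
V(J, D) = -196 + 7*D (V(J, D) = -7*(28 - D) = -196 + 7*D)
h = 8 (h = -4 + 2*6 = -4 + 12 = 8)
v(F, E) = F*(E - F/7) (v(F, E) = (E - F/7)*F = F*(E - F/7))
M(g) = -64/7 + 8*g² (M(g) = (⅐)*8*(-1*8 + 7*(g*g)) = (⅐)*8*(-8 + 7*g²) = -64/7 + 8*g²)
(-3227 + M(15)) + V(-15, -43) = (-3227 + (-64/7 + 8*15²)) + (-196 + 7*(-43)) = (-3227 + (-64/7 + 8*225)) + (-196 - 301) = (-3227 + (-64/7 + 1800)) - 497 = (-3227 + 12536/7) - 497 = -10053/7 - 497 = -13532/7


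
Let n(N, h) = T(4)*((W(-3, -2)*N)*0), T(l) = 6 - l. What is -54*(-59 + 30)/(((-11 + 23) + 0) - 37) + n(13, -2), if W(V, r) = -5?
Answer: -1566/25 ≈ -62.640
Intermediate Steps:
n(N, h) = 0 (n(N, h) = (6 - 1*4)*(-5*N*0) = (6 - 4)*0 = 2*0 = 0)
-54*(-59 + 30)/(((-11 + 23) + 0) - 37) + n(13, -2) = -54*(-59 + 30)/(((-11 + 23) + 0) - 37) + 0 = -(-1566)/((12 + 0) - 37) + 0 = -(-1566)/(12 - 37) + 0 = -(-1566)/(-25) + 0 = -(-1566)*(-1)/25 + 0 = -54*29/25 + 0 = -1566/25 + 0 = -1566/25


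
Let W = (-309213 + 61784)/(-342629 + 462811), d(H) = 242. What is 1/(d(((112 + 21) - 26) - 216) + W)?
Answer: 120182/28836615 ≈ 0.0041677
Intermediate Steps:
W = -247429/120182 ≈ -2.0588
1/(d(((112 + 21) - 26) - 216) + W) = 1/(242 - 247429/120182) = 1/(28836615/120182) = 120182/28836615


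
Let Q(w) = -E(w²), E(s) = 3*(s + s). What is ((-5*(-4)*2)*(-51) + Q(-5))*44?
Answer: -96360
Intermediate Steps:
E(s) = 6*s (E(s) = 3*(2*s) = 6*s)
Q(w) = -6*w²
((-5*(-4)*2)*(-51) + Q(-5))*44 = ((-5*(-4)*2)*(-51) - 6*(-5)²)*44 = ((20*2)*(-51) - 6*25)*44 = (40*(-51) - 150)*44 = (-2040 - 150)*44 = -2190*44 = -96360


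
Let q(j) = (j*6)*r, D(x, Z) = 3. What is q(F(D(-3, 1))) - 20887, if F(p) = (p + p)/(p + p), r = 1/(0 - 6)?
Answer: -20888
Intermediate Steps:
r = -1/6 (r = 1/(-6) = -1/6 ≈ -0.16667)
F(p) = 1 (F(p) = (2*p)/((2*p)) = (2*p)*(1/(2*p)) = 1)
q(j) = -j (q(j) = (j*6)*(-1/6) = (6*j)*(-1/6) = -j)
q(F(D(-3, 1))) - 20887 = -1*1 - 20887 = -1 - 20887 = -20888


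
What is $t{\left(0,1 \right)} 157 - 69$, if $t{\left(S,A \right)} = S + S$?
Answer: $-69$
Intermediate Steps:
$t{\left(S,A \right)} = 2 S$
$t{\left(0,1 \right)} 157 - 69 = 2 \cdot 0 \cdot 157 - 69 = 0 \cdot 157 - 69 = 0 - 69 = -69$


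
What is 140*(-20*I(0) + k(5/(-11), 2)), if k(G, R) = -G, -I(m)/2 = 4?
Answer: 247100/11 ≈ 22464.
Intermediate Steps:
I(m) = -8 (I(m) = -2*4 = -8)
140*(-20*I(0) + k(5/(-11), 2)) = 140*(-20*(-8) - 5/(-11)) = 140*(160 - 5*(-1)/11) = 140*(160 - 1*(-5/11)) = 140*(160 + 5/11) = 140*(1765/11) = 247100/11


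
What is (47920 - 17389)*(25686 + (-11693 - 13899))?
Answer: 2869914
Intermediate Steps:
(47920 - 17389)*(25686 + (-11693 - 13899)) = 30531*(25686 - 25592) = 30531*94 = 2869914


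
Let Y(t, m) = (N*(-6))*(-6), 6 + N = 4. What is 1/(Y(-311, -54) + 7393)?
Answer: 1/7321 ≈ 0.00013659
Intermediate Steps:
N = -2 (N = -6 + 4 = -2)
Y(t, m) = -72 (Y(t, m) = -2*(-6)*(-6) = 12*(-6) = -72)
1/(Y(-311, -54) + 7393) = 1/(-72 + 7393) = 1/7321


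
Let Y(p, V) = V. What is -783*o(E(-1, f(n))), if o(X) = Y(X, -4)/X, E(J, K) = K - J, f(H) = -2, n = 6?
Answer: -3132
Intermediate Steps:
o(X) = -4/X
-783*o(E(-1, f(n))) = -(-3132)/(-2 - 1*(-1)) = -(-3132)/(-2 + 1) = -(-3132)/(-1) = -(-3132)*(-1) = -783*4 = -3132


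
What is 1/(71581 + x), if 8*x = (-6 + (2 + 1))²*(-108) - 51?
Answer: 8/571625 ≈ 1.3995e-5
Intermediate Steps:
x = -1023/8 (x = ((-6 + (2 + 1))²*(-108) - 51)/8 = ((-6 + 3)²*(-108) - 51)/8 = ((-3)²*(-108) - 51)/8 = (9*(-108) - 51)/8 = (-972 - 51)/8 = (⅛)*(-1023) = -1023/8 ≈ -127.88)
1/(71581 + x) = 1/(71581 - 1023/8) = 1/(571625/8) = 8/571625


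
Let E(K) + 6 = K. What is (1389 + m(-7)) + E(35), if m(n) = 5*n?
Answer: 1383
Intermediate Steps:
E(K) = -6 + K
(1389 + m(-7)) + E(35) = (1389 + 5*(-7)) + (-6 + 35) = (1389 - 35) + 29 = 1354 + 29 = 1383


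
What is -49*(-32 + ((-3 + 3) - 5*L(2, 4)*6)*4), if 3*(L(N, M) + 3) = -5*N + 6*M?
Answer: 11368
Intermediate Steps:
L(N, M) = -3 + 2*M - 5*N/3 (L(N, M) = -3 + (-5*N + 6*M)/3 = -3 + (2*M - 5*N/3) = -3 + 2*M - 5*N/3)
-49*(-32 + ((-3 + 3) - 5*L(2, 4)*6)*4) = -49*(-32 + ((-3 + 3) - 5*(-3 + 2*4 - 5/3*2)*6)*4) = -49*(-32 + (0 - 5*(-3 + 8 - 10/3)*6)*4) = -49*(-32 + (0 - 5*5/3*6)*4) = -49*(-32 + (0 - 25/3*6)*4) = -49*(-32 + (0 - 50)*4) = -49*(-32 - 50*4) = -49*(-32 - 200) = -49*(-232) = 11368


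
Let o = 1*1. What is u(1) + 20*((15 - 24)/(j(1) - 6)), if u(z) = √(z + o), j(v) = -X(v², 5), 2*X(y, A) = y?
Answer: 360/13 + √2 ≈ 29.107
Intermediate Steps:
X(y, A) = y/2
j(v) = -v²/2
o = 1
u(z) = √(1 + z) (u(z) = √(z + 1) = √(1 + z))
u(1) + 20*((15 - 24)/(j(1) - 6)) = √(1 + 1) + 20*((15 - 24)/(-½*1² - 6)) = √2 + 20*(-9/(-½*1 - 6)) = √2 + 20*(-9/(-½ - 6)) = √2 + 20*(-9/(-13/2)) = √2 + 20*(-9*(-2/13)) = √2 + 20*(18/13) = √2 + 360/13 = 360/13 + √2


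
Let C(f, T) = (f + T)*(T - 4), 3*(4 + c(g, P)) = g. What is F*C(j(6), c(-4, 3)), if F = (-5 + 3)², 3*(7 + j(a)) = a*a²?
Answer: -20048/9 ≈ -2227.6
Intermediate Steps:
c(g, P) = -4 + g/3
j(a) = -7 + a³/3 (j(a) = -7 + (a*a²)/3 = -7 + a³/3)
C(f, T) = (-4 + T)*(T + f) (C(f, T) = (T + f)*(-4 + T) = (-4 + T)*(T + f))
F = 4 (F = (-2)² = 4)
F*C(j(6), c(-4, 3)) = 4*((-4 + (⅓)*(-4))² - 4*(-4 + (⅓)*(-4)) - 4*(-7 + (⅓)*6³) + (-4 + (⅓)*(-4))*(-7 + (⅓)*6³)) = 4*((-4 - 4/3)² - 4*(-4 - 4/3) - 4*(-7 + (⅓)*216) + (-4 - 4/3)*(-7 + (⅓)*216)) = 4*((-16/3)² - 4*(-16/3) - 4*(-7 + 72) - 16*(-7 + 72)/3) = 4*(256/9 + 64/3 - 4*65 - 16/3*65) = 4*(256/9 + 64/3 - 260 - 1040/3) = 4*(-5012/9) = -20048/9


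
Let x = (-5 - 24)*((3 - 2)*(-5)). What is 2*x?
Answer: 290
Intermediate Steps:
x = 145 (x = -29*(-5) = 145)
2*x = 2*145 = 290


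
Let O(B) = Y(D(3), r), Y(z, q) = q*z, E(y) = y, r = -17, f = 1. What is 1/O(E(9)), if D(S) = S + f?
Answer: -1/68 ≈ -0.014706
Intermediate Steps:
D(S) = 1 + S (D(S) = S + 1 = 1 + S)
O(B) = -68 (O(B) = -17*(1 + 3) = -17*4 = -68)
1/O(E(9)) = 1/(-68) = -1/68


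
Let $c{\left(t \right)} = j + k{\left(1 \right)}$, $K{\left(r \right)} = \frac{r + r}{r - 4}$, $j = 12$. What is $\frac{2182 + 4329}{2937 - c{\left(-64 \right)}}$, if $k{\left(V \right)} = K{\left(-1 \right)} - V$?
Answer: $\frac{32555}{14628} \approx 2.2255$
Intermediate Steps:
$K{\left(r \right)} = \frac{2 r}{-4 + r}$
$k{\left(V \right)} = \frac{2}{5} - V$ ($k{\left(V \right)} = 2 \left(-1\right) \frac{1}{-4 - 1} - V = 2 \left(-1\right) \frac{1}{-5} - V = 2 \left(-1\right) \left(- \frac{1}{5}\right) - V = \frac{2}{5} - V$)
$c{\left(t \right)} = \frac{57}{5}$ ($c{\left(t \right)} = 12 + \left(\frac{2}{5} - 1\right) = 12 - \frac{3}{5} = \frac{57}{5}$)
$\frac{2182 + 4329}{2937 - c{\left(-64 \right)}} = \frac{2182 + 4329}{2937 - \frac{57}{5}} = \frac{6511}{2937 - \frac{57}{5}} = \frac{6511}{\frac{14628}{5}} = 6511 \cdot \frac{5}{14628} = \frac{32555}{14628}$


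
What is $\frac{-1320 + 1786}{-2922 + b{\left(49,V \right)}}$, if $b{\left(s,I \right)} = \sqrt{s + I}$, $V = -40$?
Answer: $- \frac{466}{2919} \approx -0.15964$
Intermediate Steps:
$b{\left(s,I \right)} = \sqrt{I + s}$
$\frac{-1320 + 1786}{-2922 + b{\left(49,V \right)}} = \frac{-1320 + 1786}{-2922 + \sqrt{-40 + 49}} = \frac{466}{-2922 + \sqrt{9}} = \frac{466}{-2922 + 3} = \frac{466}{-2919} = 466 \left(- \frac{1}{2919}\right) = - \frac{466}{2919}$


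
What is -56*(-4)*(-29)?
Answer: -6496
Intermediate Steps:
-56*(-4)*(-29) = -14*(-16)*(-29) = 224*(-29) = -6496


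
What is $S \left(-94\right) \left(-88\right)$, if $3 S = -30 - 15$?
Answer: $-124080$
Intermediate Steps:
$S = -15$ ($S = \frac{-30 - 15}{3} = \frac{1}{3} \left(-45\right) = -15$)
$S \left(-94\right) \left(-88\right) = \left(-15\right) \left(-94\right) \left(-88\right) = 1410 \left(-88\right) = -124080$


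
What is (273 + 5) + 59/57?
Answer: 15905/57 ≈ 279.04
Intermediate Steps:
(273 + 5) + 59/57 = 278 + 59*(1/57) = 278 + 59/57 = 15905/57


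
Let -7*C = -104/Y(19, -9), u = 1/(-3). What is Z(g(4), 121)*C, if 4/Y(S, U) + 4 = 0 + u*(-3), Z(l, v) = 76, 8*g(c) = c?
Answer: -5928/7 ≈ -846.86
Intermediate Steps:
g(c) = c/8
u = -1/3 ≈ -0.33333
Y(S, U) = -4/3 (Y(S, U) = 4/(-4 + (0 - 1/3*(-3))) = 4/(-4 + (0 + 1)) = 4/(-4 + 1) = 4/(-3) = 4*(-1/3) = -4/3)
C = -78/7 (C = -(-104)/(7*(-4/3)) = -(-104)*(-3)/(7*4) = -1/7*78 = -78/7 ≈ -11.143)
Z(g(4), 121)*C = 76*(-78/7) = -5928/7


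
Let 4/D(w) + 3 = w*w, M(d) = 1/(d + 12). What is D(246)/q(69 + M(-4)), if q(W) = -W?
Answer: -32/33463689 ≈ -9.5626e-7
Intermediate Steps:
M(d) = 1/(12 + d)
D(w) = 4/(-3 + w²) (D(w) = 4/(-3 + w*w) = 4/(-3 + w²))
D(246)/q(69 + M(-4)) = (4/(-3 + 246²))/((-(69 + 1/(12 - 4)))) = (4/(-3 + 60516))/((-(69 + 1/8))) = (4/60513)/((-(69 + ⅛))) = (4*(1/60513))/((-1*553/8)) = 4/(60513*(-553/8)) = (4/60513)*(-8/553) = -32/33463689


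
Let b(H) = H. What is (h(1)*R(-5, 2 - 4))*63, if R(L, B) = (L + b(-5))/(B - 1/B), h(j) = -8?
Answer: -3360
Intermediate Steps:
R(L, B) = (-5 + L)/(B - 1/B) (R(L, B) = (L - 5)/(B - 1/B) = (-5 + L)/(B - 1/B))
(h(1)*R(-5, 2 - 4))*63 = -8*(2 - 4)*(-5 - 5)/(-1 + (2 - 4)**2)*63 = -(-16)*(-10)/(-1 + (-2)**2)*63 = -(-16)*(-10)/(-1 + 4)*63 = -(-16)*(-10)/3*63 = -8*20/3*63 = -160/3*63 = -3360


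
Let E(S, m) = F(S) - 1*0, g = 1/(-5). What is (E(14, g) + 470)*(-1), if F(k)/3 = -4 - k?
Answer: -416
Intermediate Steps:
F(k) = -12 - 3*k (F(k) = 3*(-4 - k) = -12 - 3*k)
g = -⅕ ≈ -0.20000
E(S, m) = -12 - 3*S (E(S, m) = (-12 - 3*S) - 1*0 = (-12 - 3*S) + 0 = -12 - 3*S)
(E(14, g) + 470)*(-1) = ((-12 - 3*14) + 470)*(-1) = ((-12 - 42) + 470)*(-1) = (-54 + 470)*(-1) = 416*(-1) = -416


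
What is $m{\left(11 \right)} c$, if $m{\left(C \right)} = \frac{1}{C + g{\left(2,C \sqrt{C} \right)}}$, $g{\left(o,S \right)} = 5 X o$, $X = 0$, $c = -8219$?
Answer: $- \frac{8219}{11} \approx -747.18$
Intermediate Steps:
$g{\left(o,S \right)} = 0$ ($g{\left(o,S \right)} = 5 \cdot 0 o = 0 o = 0$)
$m{\left(C \right)} = \frac{1}{C}$ ($m{\left(C \right)} = \frac{1}{C + 0} = \frac{1}{C}$)
$m{\left(11 \right)} c = \frac{1}{11} \left(-8219\right) = - \frac{8219}{11}$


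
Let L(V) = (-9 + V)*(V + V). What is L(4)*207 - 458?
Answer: -8738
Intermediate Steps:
L(V) = 2*V*(-9 + V) (L(V) = (-9 + V)*(2*V) = 2*V*(-9 + V))
L(4)*207 - 458 = (2*4*(-9 + 4))*207 - 458 = (2*4*(-5))*207 - 458 = -40*207 - 458 = -8280 - 458 = -8738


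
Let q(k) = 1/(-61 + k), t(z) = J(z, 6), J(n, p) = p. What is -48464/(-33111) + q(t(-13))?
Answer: 202493/140085 ≈ 1.4455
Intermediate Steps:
t(z) = 6
-48464/(-33111) + q(t(-13)) = -48464/(-33111) + 1/(-61 + 6) = -48464*(-1/33111) + 1/(-55) = 3728/2547 - 1/55 = 202493/140085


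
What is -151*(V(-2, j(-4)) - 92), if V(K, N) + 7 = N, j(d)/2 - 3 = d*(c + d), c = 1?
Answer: 10419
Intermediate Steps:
j(d) = 6 + 2*d*(1 + d) (j(d) = 6 + 2*(d*(1 + d)) = 6 + 2*d*(1 + d))
V(K, N) = -7 + N
-151*(V(-2, j(-4)) - 92) = -151*((-7 + (6 + 2*(-4) + 2*(-4)²)) - 92) = -151*((-7 + (6 - 8 + 2*16)) - 92) = -151*((-7 + (6 - 8 + 32)) - 92) = -151*((-7 + 30) - 92) = -151*(23 - 92) = -151*(-69) = 10419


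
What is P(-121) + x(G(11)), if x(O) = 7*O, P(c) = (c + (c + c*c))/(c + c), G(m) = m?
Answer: 35/2 ≈ 17.500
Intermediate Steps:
P(c) = (c² + 2*c)/(2*c) (P(c) = (c + (c + c²))/((2*c)) = (c² + 2*c)*(1/(2*c)) = (c² + 2*c)/(2*c))
P(-121) + x(G(11)) = (1 + (½)*(-121)) + 7*11 = (1 - 121/2) + 77 = -119/2 + 77 = 35/2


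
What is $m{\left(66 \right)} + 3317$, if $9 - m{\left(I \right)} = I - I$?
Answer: $3326$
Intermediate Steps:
$m{\left(I \right)} = 9$ ($m{\left(I \right)} = 9 - \left(I - I\right) = 9 - 0 = 9 + 0 = 9$)
$m{\left(66 \right)} + 3317 = 9 + 3317 = 3326$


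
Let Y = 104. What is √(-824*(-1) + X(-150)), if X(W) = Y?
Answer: 4*√58 ≈ 30.463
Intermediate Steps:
X(W) = 104
√(-824*(-1) + X(-150)) = √(-824*(-1) + 104) = √(824 + 104) = √928 = 4*√58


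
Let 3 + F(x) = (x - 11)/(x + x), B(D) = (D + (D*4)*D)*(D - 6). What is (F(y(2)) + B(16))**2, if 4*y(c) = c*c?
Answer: 107993664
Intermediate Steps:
y(c) = c**2/4 (y(c) = (c*c)/4 = c**2/4)
B(D) = (-6 + D)*(D + 4*D**2) (B(D) = (D + (4*D)*D)*(-6 + D) = (D + 4*D**2)*(-6 + D) = (-6 + D)*(D + 4*D**2))
F(x) = -3 + (-11 + x)/(2*x) (F(x) = -3 + (x - 11)/(x + x) = -3 + (-11 + x)/((2*x)) = -3 + (-11 + x)*(1/(2*x)) = -3 + (-11 + x)/(2*x))
(F(y(2)) + B(16))**2 = ((-11 - 5*2**2/4)/(2*(((1/4)*2**2))) + 16*(-6 - 23*16 + 4*16**2))**2 = ((-11 - 5*4/4)/(2*(((1/4)*4))) + 16*(-6 - 368 + 4*256))**2 = ((1/2)*(-11 - 5*1)/1 + 16*(-6 - 368 + 1024))**2 = ((1/2)*1*(-11 - 5) + 16*650)**2 = ((1/2)*1*(-16) + 10400)**2 = (-8 + 10400)**2 = 10392**2 = 107993664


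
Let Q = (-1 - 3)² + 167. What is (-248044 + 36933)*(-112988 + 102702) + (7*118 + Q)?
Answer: 2171488755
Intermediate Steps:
Q = 183 (Q = (-4)² + 167 = 16 + 167 = 183)
(-248044 + 36933)*(-112988 + 102702) + (7*118 + Q) = (-248044 + 36933)*(-112988 + 102702) + (7*118 + 183) = -211111*(-10286) + (826 + 183) = 2171487746 + 1009 = 2171488755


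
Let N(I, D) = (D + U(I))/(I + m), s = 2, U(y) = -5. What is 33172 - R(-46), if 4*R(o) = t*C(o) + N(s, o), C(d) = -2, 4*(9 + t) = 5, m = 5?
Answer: 1857517/56 ≈ 33170.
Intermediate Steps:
t = -31/4 (t = -9 + (¼)*5 = -9 + 5/4 = -31/4 ≈ -7.7500)
N(I, D) = (-5 + D)/(5 + I) (N(I, D) = (D - 5)/(I + 5) = (-5 + D)/(5 + I))
R(o) = 207/56 + o/28 (R(o) = (-31/4*(-2) + (-5 + o)/(5 + 2))/4 = (31/2 + (-5 + o)/7)/4 = (31/2 + (-5/7 + o/7))/4 = (207/14 + o/7)/4 = 207/56 + o/28)
33172 - R(-46) = 33172 - (207/56 + (1/28)*(-46)) = 33172 - (207/56 - 23/14) = 33172 - 1*115/56 = 33172 - 115/56 = 1857517/56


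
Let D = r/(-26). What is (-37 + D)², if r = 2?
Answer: 232324/169 ≈ 1374.7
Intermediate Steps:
D = -1/13 (D = 2/(-26) = 2*(-1/26) = -1/13 ≈ -0.076923)
(-37 + D)² = (-37 - 1/13)² = (-482/13)² = 232324/169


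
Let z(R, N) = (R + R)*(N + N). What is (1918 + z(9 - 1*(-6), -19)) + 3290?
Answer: 4068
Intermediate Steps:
z(R, N) = 4*N*R (z(R, N) = (2*R)*(2*N) = 4*N*R)
(1918 + z(9 - 1*(-6), -19)) + 3290 = (1918 + 4*(-19)*(9 - 1*(-6))) + 3290 = (1918 + 4*(-19)*(9 + 6)) + 3290 = (1918 + 4*(-19)*15) + 3290 = (1918 - 1140) + 3290 = 778 + 3290 = 4068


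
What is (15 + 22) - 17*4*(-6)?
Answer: 445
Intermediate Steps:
(15 + 22) - 17*4*(-6) = 37 - 68*(-6) = 37 + 408 = 445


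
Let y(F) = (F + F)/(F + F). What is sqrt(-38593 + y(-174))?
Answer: 24*I*sqrt(67) ≈ 196.45*I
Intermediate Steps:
y(F) = 1 (y(F) = (2*F)/((2*F)) = (2*F)*(1/(2*F)) = 1)
sqrt(-38593 + y(-174)) = sqrt(-38593 + 1) = sqrt(-38592) = 24*I*sqrt(67)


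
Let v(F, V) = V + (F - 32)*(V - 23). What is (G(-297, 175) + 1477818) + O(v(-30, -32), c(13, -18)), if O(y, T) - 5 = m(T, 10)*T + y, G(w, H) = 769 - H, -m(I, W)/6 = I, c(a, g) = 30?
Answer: 1476395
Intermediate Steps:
m(I, W) = -6*I
v(F, V) = V + (-32 + F)*(-23 + V)
O(y, T) = 5 + y - 6*T**2 (O(y, T) = 5 + ((-6*T)*T + y) = 5 + (-6*T**2 + y) = 5 + (y - 6*T**2) = 5 + y - 6*T**2)
(G(-297, 175) + 1477818) + O(v(-30, -32), c(13, -18)) = ((769 - 1*175) + 1477818) + (5 + (736 - 31*(-32) - 23*(-30) - 30*(-32)) - 6*30**2) = ((769 - 175) + 1477818) + (5 + (736 + 992 + 690 + 960) - 6*900) = (594 + 1477818) + (5 + 3378 - 5400) = 1478412 - 2017 = 1476395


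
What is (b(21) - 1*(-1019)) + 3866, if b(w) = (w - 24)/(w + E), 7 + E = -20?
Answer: 9771/2 ≈ 4885.5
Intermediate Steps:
E = -27 (E = -7 - 20 = -27)
b(w) = (-24 + w)/(-27 + w) (b(w) = (w - 24)/(w - 27) = (-24 + w)/(-27 + w))
(b(21) - 1*(-1019)) + 3866 = ((-24 + 21)/(-27 + 21) - 1*(-1019)) + 3866 = (-3/(-6) + 1019) + 3866 = (-⅙*(-3) + 1019) + 3866 = (½ + 1019) + 3866 = 2039/2 + 3866 = 9771/2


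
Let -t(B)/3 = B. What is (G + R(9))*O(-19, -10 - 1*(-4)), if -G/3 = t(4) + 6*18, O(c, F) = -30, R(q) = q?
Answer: 8370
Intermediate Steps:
t(B) = -3*B
G = -288 (G = -3*(-3*4 + 6*18) = -3*(-12 + 108) = -3*96 = -288)
(G + R(9))*O(-19, -10 - 1*(-4)) = (-288 + 9)*(-30) = -279*(-30) = 8370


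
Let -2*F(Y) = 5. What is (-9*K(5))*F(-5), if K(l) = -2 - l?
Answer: -315/2 ≈ -157.50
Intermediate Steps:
F(Y) = -5/2 (F(Y) = -1/2*5 = -5/2)
(-9*K(5))*F(-5) = -9*(-2 - 1*5)*(-5/2) = -9*(-2 - 5)*(-5/2) = -9*(-7)*(-5/2) = 63*(-5/2) = -315/2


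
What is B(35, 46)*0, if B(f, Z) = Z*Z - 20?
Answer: 0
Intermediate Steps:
B(f, Z) = -20 + Z² (B(f, Z) = Z² - 20 = -20 + Z²)
B(35, 46)*0 = (-20 + 46²)*0 = (-20 + 2116)*0 = 2096*0 = 0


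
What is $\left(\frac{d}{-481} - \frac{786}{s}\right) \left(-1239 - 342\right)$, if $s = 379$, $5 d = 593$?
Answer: $\frac{3343936737}{911495} \approx 3668.6$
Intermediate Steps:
$d = \frac{593}{5}$ ($d = \frac{1}{5} \cdot 593 = \frac{593}{5} \approx 118.6$)
$\left(\frac{d}{-481} - \frac{786}{s}\right) \left(-1239 - 342\right) = \left(\frac{593}{5 \left(-481\right)} - \frac{786}{379}\right) \left(-1239 - 342\right) = \left(\frac{593}{5} \left(- \frac{1}{481}\right) - \frac{786}{379}\right) \left(-1581\right) = \left(- \frac{593}{2405} - \frac{786}{379}\right) \left(-1581\right) = \left(- \frac{2115077}{911495}\right) \left(-1581\right) = \frac{3343936737}{911495}$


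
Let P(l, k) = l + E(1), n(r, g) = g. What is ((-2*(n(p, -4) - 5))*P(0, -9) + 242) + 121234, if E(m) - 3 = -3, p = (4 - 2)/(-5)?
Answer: 121476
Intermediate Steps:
p = -⅖ (p = 2*(-⅕) = -⅖ ≈ -0.40000)
E(m) = 0 (E(m) = 3 - 3 = 0)
P(l, k) = l (P(l, k) = l + 0 = l)
((-2*(n(p, -4) - 5))*P(0, -9) + 242) + 121234 = (-2*(-4 - 5)*0 + 242) + 121234 = (-2*(-9)*0 + 242) + 121234 = (18*0 + 242) + 121234 = (0 + 242) + 121234 = 242 + 121234 = 121476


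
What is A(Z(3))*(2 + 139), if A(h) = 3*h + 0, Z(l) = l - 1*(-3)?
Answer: 2538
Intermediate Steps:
Z(l) = 3 + l (Z(l) = l + 3 = 3 + l)
A(h) = 3*h
A(Z(3))*(2 + 139) = (3*(3 + 3))*(2 + 139) = (3*6)*141 = 18*141 = 2538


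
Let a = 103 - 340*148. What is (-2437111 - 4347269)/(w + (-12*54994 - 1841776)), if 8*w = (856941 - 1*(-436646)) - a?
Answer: 4522920/1555819 ≈ 2.9071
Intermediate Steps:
a = -50217 (a = 103 - 50320 = -50217)
w = 335951/2 (w = ((856941 - 1*(-436646)) - 1*(-50217))/8 = ((856941 + 436646) + 50217)/8 = (1293587 + 50217)/8 = (1/8)*1343804 = 335951/2 ≈ 1.6798e+5)
(-2437111 - 4347269)/(w + (-12*54994 - 1841776)) = (-2437111 - 4347269)/(335951/2 + (-12*54994 - 1841776)) = -6784380/(335951/2 + (-659928 - 1841776)) = -6784380/(335951/2 - 2501704) = -6784380/(-4667457/2) = -6784380*(-2/4667457) = 4522920/1555819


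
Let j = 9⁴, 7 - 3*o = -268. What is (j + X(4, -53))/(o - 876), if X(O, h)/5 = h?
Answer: -18888/2353 ≈ -8.0272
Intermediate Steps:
o = 275/3 (o = 7/3 - ⅓*(-268) = 7/3 + 268/3 = 275/3 ≈ 91.667)
X(O, h) = 5*h
j = 6561
(j + X(4, -53))/(o - 876) = (6561 + 5*(-53))/(275/3 - 876) = (6561 - 265)/(-2353/3) = 6296*(-3/2353) = -18888/2353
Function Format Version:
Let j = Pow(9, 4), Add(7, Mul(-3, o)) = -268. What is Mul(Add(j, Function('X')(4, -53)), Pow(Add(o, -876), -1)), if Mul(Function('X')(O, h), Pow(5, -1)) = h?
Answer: Rational(-18888, 2353) ≈ -8.0272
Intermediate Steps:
o = Rational(275, 3) (o = Add(Rational(7, 3), Mul(Rational(-1, 3), -268)) = Add(Rational(7, 3), Rational(268, 3)) = Rational(275, 3) ≈ 91.667)
Function('X')(O, h) = Mul(5, h)
j = 6561
Mul(Add(j, Function('X')(4, -53)), Pow(Add(o, -876), -1)) = Mul(Add(6561, Mul(5, -53)), Pow(Add(Rational(275, 3), -876), -1)) = Mul(Add(6561, -265), Pow(Rational(-2353, 3), -1)) = Mul(6296, Rational(-3, 2353)) = Rational(-18888, 2353)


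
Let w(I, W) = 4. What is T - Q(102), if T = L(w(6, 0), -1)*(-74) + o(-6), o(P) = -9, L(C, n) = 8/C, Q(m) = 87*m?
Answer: -9031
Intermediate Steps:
T = -157 (T = (8/4)*(-74) - 9 = (8*(¼))*(-74) - 9 = 2*(-74) - 9 = -148 - 9 = -157)
T - Q(102) = -157 - 87*102 = -157 - 1*8874 = -157 - 8874 = -9031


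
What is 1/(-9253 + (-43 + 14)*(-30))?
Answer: -1/8383 ≈ -0.00011929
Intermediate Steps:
1/(-9253 + (-43 + 14)*(-30)) = 1/(-9253 - 29*(-30)) = 1/(-9253 + 870) = 1/(-8383) = -1/8383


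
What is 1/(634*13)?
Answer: 1/8242 ≈ 0.00012133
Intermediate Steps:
1/(634*13) = 1/8242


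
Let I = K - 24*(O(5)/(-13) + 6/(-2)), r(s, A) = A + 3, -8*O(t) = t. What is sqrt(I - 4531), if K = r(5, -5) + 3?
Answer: 3*I*sqrt(83733)/13 ≈ 66.777*I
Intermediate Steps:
O(t) = -t/8
r(s, A) = 3 + A
K = 1 (K = (3 - 5) + 3 = -2 + 3 = 1)
I = 934/13 (I = 1 - 24*(-1/8*5/(-13) + 6/(-2)) = 1 - 24*(-5/8*(-1/13) + 6*(-1/2)) = 1 - 24*(5/104 - 3) = 1 - 24*(-307/104) = 1 + 921/13 = 934/13 ≈ 71.846)
sqrt(I - 4531) = sqrt(934/13 - 4531) = sqrt(-57969/13) = 3*I*sqrt(83733)/13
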